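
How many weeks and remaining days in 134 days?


19 weeks 1 days

Weeks: 134 ÷ 7 = 19 remainder 1


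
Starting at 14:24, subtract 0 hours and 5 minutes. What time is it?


14:19

Start: 864 minutes from midnight
Subtract: 5 minutes
Remaining: 864 - 5 = 859
Hours: 14, Minutes: 19


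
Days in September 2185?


Month: September (month 9)
September has 30 days

30 days


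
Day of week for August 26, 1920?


Thursday

Zeller's congruence:
q=26, m=8, k=20, j=19
h = (26 + ⌊13×9/5⌋ + 20 + ⌊20/4⌋ + ⌊19/4⌋ - 2×19) mod 7
= (26 + 23 + 20 + 5 + 4 - 38) mod 7
= 40 mod 7 = 5
h=5 → Thursday


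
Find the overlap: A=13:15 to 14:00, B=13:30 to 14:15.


Meeting A: 795-840 (in minutes from midnight)
Meeting B: 810-855
Overlap start = max(795, 810) = 810
Overlap end = min(840, 855) = 840
Overlap = max(0, 840 - 810) = 30 min

30 minutes


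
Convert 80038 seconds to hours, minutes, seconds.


22h 13m 58s

Hours: 80038 ÷ 3600 = 22 remainder 838
Minutes: 838 ÷ 60 = 13 remainder 58
Seconds: 58


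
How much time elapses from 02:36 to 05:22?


2h 46m

End time in minutes: 5×60 + 22 = 322
Start time in minutes: 2×60 + 36 = 156
Difference = 322 - 156 = 166 minutes
= 2 hours 46 minutes


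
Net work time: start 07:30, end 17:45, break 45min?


9h 30m (570 minutes)

Total time = (17×60+45) - (7×60+30)
= 1065 - 450 = 615 min
Minus break: 615 - 45 = 570 min
= 9h 30m


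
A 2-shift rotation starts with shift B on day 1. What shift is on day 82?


Shift A

Shifts: A, B
Start: B (index 1)
Day 82: (1 + 82 - 1) mod 2
= 82 mod 2
= 0
Index 0 → shift A


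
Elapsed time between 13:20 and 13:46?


End time in minutes: 13×60 + 46 = 826
Start time in minutes: 13×60 + 20 = 800
Difference = 826 - 800 = 26 minutes
= 0 hours 26 minutes

0h 26m


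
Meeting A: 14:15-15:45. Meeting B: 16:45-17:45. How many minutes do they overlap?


Meeting A: 855-945 (in minutes from midnight)
Meeting B: 1005-1065
Overlap start = max(855, 1005) = 1005
Overlap end = min(945, 1065) = 945
Overlap = max(0, 945 - 1005) = 0 min

0 minutes


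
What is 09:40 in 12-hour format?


9:40 AM

Hour: 9
9 < 12 → AM


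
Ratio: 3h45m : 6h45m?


5:9 (0.56)

Duration 1: 225 minutes
Duration 2: 405 minutes
Ratio = 225:405
GCD = 45
Simplified = 5:9
As a decimal: 5/9 ≈ 0.56


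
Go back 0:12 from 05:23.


05:11

Start: 323 minutes from midnight
Subtract: 12 minutes
Remaining: 323 - 12 = 311
Hours: 5, Minutes: 11


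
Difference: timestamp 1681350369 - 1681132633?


Difference = 1681350369 - 1681132633 = 217736 seconds
In hours: 217736 / 3600 ≈ 60.5
In days: 217736 / 86400 ≈ 2.52

217736 seconds (60.5 hours / 2.52 days)


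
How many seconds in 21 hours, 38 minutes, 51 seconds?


Hours: 21 × 3600 = 75600
Minutes: 38 × 60 = 2280
Seconds: 51
Total = 75600 + 2280 + 51 = 77931

77931 seconds


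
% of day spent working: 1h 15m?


Time: 75 minutes
Day: 1440 minutes
Percentage = (75/1440) × 100 ≈ 5.2%

5.2%


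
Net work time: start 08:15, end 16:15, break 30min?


7h 30m (450 minutes)

Total time = (16×60+15) - (8×60+15)
= 975 - 495 = 480 min
Minus break: 480 - 30 = 450 min
= 7h 30m


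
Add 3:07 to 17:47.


Start: 1067 minutes from midnight
Add: 187 minutes
Total: 1254 minutes
Hours: 1254 ÷ 60 = 20 remainder 54

20:54


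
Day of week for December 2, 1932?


Friday

Zeller's congruence:
q=2, m=12, k=32, j=19
h = (2 + ⌊13×13/5⌋ + 32 + ⌊32/4⌋ + ⌊19/4⌋ - 2×19) mod 7
= (2 + 33 + 32 + 8 + 4 - 38) mod 7
= 41 mod 7 = 6
h=6 → Friday


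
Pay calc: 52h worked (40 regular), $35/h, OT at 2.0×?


$2240.00

Regular: 40h × $35 = $1400.00
Overtime: 52 - 40 = 12h
OT pay: 12h × $35 × 2.0 = $840.00
Total = $1400.00 + $840.00 = $2240.00


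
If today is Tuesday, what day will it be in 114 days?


Start: Tuesday (index 1)
(1 + 114) mod 7
= 115 mod 7
= 3
Index 3 → Thursday

Thursday


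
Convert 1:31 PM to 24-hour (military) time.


Input: 1:31 PM
PM: 1 + 12 = 13

13:31


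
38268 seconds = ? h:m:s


Hours: 38268 ÷ 3600 = 10 remainder 2268
Minutes: 2268 ÷ 60 = 37 remainder 48
Seconds: 48

10h 37m 48s


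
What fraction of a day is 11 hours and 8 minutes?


Total minutes: 11×60 + 8 = 668
Day = 24×60 = 1440 minutes
Fraction = 668/1440 ≈ 0.4639
As a percentage: 668/1440 × 100 ≈ 46.39%

0.4639 (46.39%)


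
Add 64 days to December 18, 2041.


February 20, 2042

Start: December 18, 2041
Add 64 days
December 18 → January 1: 31 - 18 + 1 = 14 days (64 - 14 = 50 left)
January 1 → February 1: 31 - 1 + 1 = 31 days (50 - 31 = 19 left)
February 1 + 19 = February 20, 2042


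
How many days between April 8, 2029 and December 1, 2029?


237 days

From April 8, 2029 to December 1, 2029
Rest of April 2029: 30 - 8 = 22
Full months: May 31, June 30, July 31, August 31, September 30, October 31, November 30
Days into December 2029: 1
Total = 22 + 31 + 30 + 31 + 31 + 30 + 31 + 30 + 1 = 237 days


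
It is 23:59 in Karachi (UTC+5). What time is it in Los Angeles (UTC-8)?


Time difference = UTC-8 - UTC+5 = -13 hours
New hour = (23 -13) mod 24
= 10 mod 24 = 10
Minutes unchanged → 10:59

10:59


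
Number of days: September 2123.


30 days

Month: September (month 9)
September has 30 days


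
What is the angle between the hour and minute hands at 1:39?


175.5°

Hour hand = 1×30 + 39×0.5 = 49.5°
Minute hand = 39×6 = 234°
Difference = |49.5 - 234| = 184.5°
Since > 180°: 360 - 184.5 = 175.5°


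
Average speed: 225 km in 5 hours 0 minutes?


45.0 km/h

Distance: 225 km
Time: 5 hours
Speed = 225 / 5 = 45.0 km/h


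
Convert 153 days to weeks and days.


Weeks: 153 ÷ 7 = 21 remainder 6

21 weeks 6 days


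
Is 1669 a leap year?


No

Rules: divisible by 4 AND (not by 100 OR by 400)
1669 ÷ 4 = 417 remainder 1 → not divisible by 4
Not divisible by 4 → not a leap year


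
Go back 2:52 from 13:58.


11:06

Start: 838 minutes from midnight
Subtract: 172 minutes
Remaining: 838 - 172 = 666
Hours: 11, Minutes: 6


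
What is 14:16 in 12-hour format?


2:16 PM

Hour: 14
14 - 12 = 2 → PM


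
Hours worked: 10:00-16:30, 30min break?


6h 0m (360 minutes)

Total time = (16×60+30) - (10×60+0)
= 990 - 600 = 390 min
Minus break: 390 - 30 = 360 min
= 6h 0m


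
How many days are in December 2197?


Month: December (month 12)
December has 31 days

31 days


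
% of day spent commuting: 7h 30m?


Time: 450 minutes
Day: 1440 minutes
Percentage = (450/1440) × 100 ≈ 31.3%

31.3%


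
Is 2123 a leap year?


No

Rules: divisible by 4 AND (not by 100 OR by 400)
2123 ÷ 4 = 530 remainder 3 → not divisible by 4
Not divisible by 4 → not a leap year


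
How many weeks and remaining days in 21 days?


3 weeks 0 days

Weeks: 21 ÷ 7 = 3 remainder 0


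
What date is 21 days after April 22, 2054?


Start: April 22, 2054
Add 21 days
April 22 → May 1: 30 - 22 + 1 = 9 days (21 - 9 = 12 left)
May 1 + 12 = May 13, 2054

May 13, 2054


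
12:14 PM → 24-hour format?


Input: 12:14 PM
12 PM → 12 (noon)

12:14


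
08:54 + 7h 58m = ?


16:52

Start: 534 minutes from midnight
Add: 478 minutes
Total: 1012 minutes
Hours: 1012 ÷ 60 = 16 remainder 52


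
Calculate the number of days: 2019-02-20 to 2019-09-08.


200 days

From February 20, 2019 to September 8, 2019
Rest of February 2019: 28 - 20 = 8
Full months: March 31, April 30, May 31, June 30, July 31, August 31
Days into September 2019: 8
Total = 8 + 31 + 30 + 31 + 30 + 31 + 31 + 8 = 200 days


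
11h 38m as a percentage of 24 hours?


0.4847 (48.47%)

Total minutes: 11×60 + 38 = 698
Day = 24×60 = 1440 minutes
Fraction = 698/1440 ≈ 0.4847
As a percentage: 698/1440 × 100 ≈ 48.47%


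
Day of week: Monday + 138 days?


Saturday

Start: Monday (index 0)
(0 + 138) mod 7
= 138 mod 7
= 5
Index 5 → Saturday


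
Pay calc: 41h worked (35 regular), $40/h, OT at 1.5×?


$1760.00

Regular: 35h × $40 = $1400.00
Overtime: 41 - 35 = 6h
OT pay: 6h × $40 × 1.5 = $360.00
Total = $1400.00 + $360.00 = $1760.00


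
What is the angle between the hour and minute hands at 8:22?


Hour hand = 8×30 + 22×0.5 = 251.0°
Minute hand = 22×6 = 132°
Difference = |251.0 - 132| = 119.0°

119.0°


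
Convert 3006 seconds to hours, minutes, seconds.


Hours: 3006 ÷ 3600 = 0 remainder 3006
Minutes: 3006 ÷ 60 = 50 remainder 6
Seconds: 6

0h 50m 6s


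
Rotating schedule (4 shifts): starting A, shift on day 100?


Shift D

Shifts: A, B, C, D
Start: A (index 0)
Day 100: (0 + 100 - 1) mod 4
= 99 mod 4
= 3
Index 3 → shift D


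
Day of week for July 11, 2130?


Zeller's congruence:
q=11, m=7, k=30, j=21
h = (11 + ⌊13×8/5⌋ + 30 + ⌊30/4⌋ + ⌊21/4⌋ - 2×21) mod 7
= (11 + 20 + 30 + 7 + 5 - 42) mod 7
= 31 mod 7 = 3
h=3 → Tuesday

Tuesday


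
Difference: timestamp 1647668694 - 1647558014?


Difference = 1647668694 - 1647558014 = 110680 seconds
In hours: 110680 / 3600 ≈ 30.7
In days: 110680 / 86400 ≈ 1.28

110680 seconds (30.7 hours / 1.28 days)


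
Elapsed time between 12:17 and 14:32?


End time in minutes: 14×60 + 32 = 872
Start time in minutes: 12×60 + 17 = 737
Difference = 872 - 737 = 135 minutes
= 2 hours 15 minutes

2h 15m


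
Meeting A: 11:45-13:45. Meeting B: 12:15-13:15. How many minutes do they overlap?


Meeting A: 705-825 (in minutes from midnight)
Meeting B: 735-795
Overlap start = max(705, 735) = 735
Overlap end = min(825, 795) = 795
Overlap = max(0, 795 - 735) = 60 min

60 minutes


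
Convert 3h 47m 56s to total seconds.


Hours: 3 × 3600 = 10800
Minutes: 47 × 60 = 2820
Seconds: 56
Total = 10800 + 2820 + 56 = 13676

13676 seconds


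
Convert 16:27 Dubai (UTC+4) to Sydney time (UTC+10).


22:27

Time difference = UTC+10 - UTC+4 = +6 hours
New hour = (16 + 6) mod 24
= 22 mod 24 = 22
Minutes unchanged → 22:27


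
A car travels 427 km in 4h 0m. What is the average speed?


Distance: 427 km
Time: 4 hours
Speed = 427 / 4 ≈ 106.8 km/h

106.8 km/h


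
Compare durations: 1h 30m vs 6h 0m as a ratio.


1:4 (0.25)

Duration 1: 90 minutes
Duration 2: 360 minutes
Ratio = 90:360
GCD = 90
Simplified = 1:4
As a decimal: 1/4 = 0.25


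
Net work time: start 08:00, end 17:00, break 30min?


8h 30m (510 minutes)

Total time = (17×60+0) - (8×60+0)
= 1020 - 480 = 540 min
Minus break: 540 - 30 = 510 min
= 8h 30m


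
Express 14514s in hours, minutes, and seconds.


Hours: 14514 ÷ 3600 = 4 remainder 114
Minutes: 114 ÷ 60 = 1 remainder 54
Seconds: 54

4h 1m 54s


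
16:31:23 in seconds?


Hours: 16 × 3600 = 57600
Minutes: 31 × 60 = 1860
Seconds: 23
Total = 57600 + 1860 + 23 = 59483

59483 seconds


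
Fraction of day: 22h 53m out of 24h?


Total minutes: 22×60 + 53 = 1373
Day = 24×60 = 1440 minutes
Fraction = 1373/1440 ≈ 0.9535
As a percentage: 1373/1440 × 100 ≈ 95.35%

0.9535 (95.35%)


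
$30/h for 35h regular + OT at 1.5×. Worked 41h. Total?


Regular: 35h × $30 = $1050.00
Overtime: 41 - 35 = 6h
OT pay: 6h × $30 × 1.5 = $270.00
Total = $1050.00 + $270.00 = $1320.00

$1320.00


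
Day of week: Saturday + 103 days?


Start: Saturday (index 5)
(5 + 103) mod 7
= 108 mod 7
= 3
Index 3 → Thursday

Thursday


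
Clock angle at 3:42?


Hour hand = 3×30 + 42×0.5 = 111.0°
Minute hand = 42×6 = 252°
Difference = |111.0 - 252| = 141.0°

141.0°


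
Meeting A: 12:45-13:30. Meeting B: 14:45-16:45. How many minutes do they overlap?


0 minutes

Meeting A: 765-810 (in minutes from midnight)
Meeting B: 885-1005
Overlap start = max(765, 885) = 885
Overlap end = min(810, 1005) = 810
Overlap = max(0, 810 - 885) = 0 min


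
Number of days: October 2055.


31 days

Month: October (month 10)
October has 31 days


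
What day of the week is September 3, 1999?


Zeller's congruence:
q=3, m=9, k=99, j=19
h = (3 + ⌊13×10/5⌋ + 99 + ⌊99/4⌋ + ⌊19/4⌋ - 2×19) mod 7
= (3 + 26 + 99 + 24 + 4 - 38) mod 7
= 118 mod 7 = 6
h=6 → Friday

Friday


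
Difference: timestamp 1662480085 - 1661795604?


684481 seconds (190.1 hours / 7.92 days)

Difference = 1662480085 - 1661795604 = 684481 seconds
In hours: 684481 / 3600 ≈ 190.1
In days: 684481 / 86400 ≈ 7.92


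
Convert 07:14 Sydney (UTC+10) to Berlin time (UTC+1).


Time difference = UTC+1 - UTC+10 = -9 hours
New hour = (7 -9) mod 24
= -2 mod 24 = 22
Minutes unchanged → 22:14; -2 < 0 → previous day

22:14 (previous day)


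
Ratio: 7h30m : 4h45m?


30:19 (1.58)

Duration 1: 450 minutes
Duration 2: 285 minutes
Ratio = 450:285
GCD = 15
Simplified = 30:19
As a decimal: 30/19 ≈ 1.58


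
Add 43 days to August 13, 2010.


Start: August 13, 2010
Add 43 days
August 13 → September 1: 31 - 13 + 1 = 19 days (43 - 19 = 24 left)
September 1 + 24 = September 25, 2010

September 25, 2010


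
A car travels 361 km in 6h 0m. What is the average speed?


Distance: 361 km
Time: 6 hours
Speed = 361 / 6 ≈ 60.2 km/h

60.2 km/h


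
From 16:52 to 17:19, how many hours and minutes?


0h 27m

End time in minutes: 17×60 + 19 = 1039
Start time in minutes: 16×60 + 52 = 1012
Difference = 1039 - 1012 = 27 minutes
= 0 hours 27 minutes


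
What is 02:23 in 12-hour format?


Hour: 2
2 < 12 → AM

2:23 AM


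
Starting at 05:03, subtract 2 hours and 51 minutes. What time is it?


Start: 303 minutes from midnight
Subtract: 171 minutes
Remaining: 303 - 171 = 132
Hours: 2, Minutes: 12

02:12


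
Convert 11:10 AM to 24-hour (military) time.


11:10

Input: 11:10 AM
AM hour stays: 11


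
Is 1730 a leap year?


Rules: divisible by 4 AND (not by 100 OR by 400)
1730 ÷ 4 = 432 remainder 2 → not divisible by 4
Not divisible by 4 → not a leap year

No


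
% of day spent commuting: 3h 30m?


14.6%

Time: 210 minutes
Day: 1440 minutes
Percentage = (210/1440) × 100 ≈ 14.6%


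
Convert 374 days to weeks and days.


Weeks: 374 ÷ 7 = 53 remainder 3

53 weeks 3 days


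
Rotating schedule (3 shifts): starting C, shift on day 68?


Shift A

Shifts: A, B, C
Start: C (index 2)
Day 68: (2 + 68 - 1) mod 3
= 69 mod 3
= 0
Index 0 → shift A


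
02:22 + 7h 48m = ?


Start: 142 minutes from midnight
Add: 468 minutes
Total: 610 minutes
Hours: 610 ÷ 60 = 10 remainder 10

10:10


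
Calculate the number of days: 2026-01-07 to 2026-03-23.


75 days

From January 7, 2026 to March 23, 2026
Rest of January 2026: 31 - 7 = 24
Full months: February 2026 28
Days into March 2026: 23
Total = 24 + 28 + 23 = 75 days


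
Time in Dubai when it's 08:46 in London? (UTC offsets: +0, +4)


Time difference = UTC+4 - UTC+0 = +4 hours
New hour = (8 + 4) mod 24
= 12 mod 24 = 12
Minutes unchanged → 12:46

12:46


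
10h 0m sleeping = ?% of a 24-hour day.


41.7%

Time: 600 minutes
Day: 1440 minutes
Percentage = (600/1440) × 100 ≈ 41.7%


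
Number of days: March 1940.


Month: March (month 3)
March has 31 days

31 days


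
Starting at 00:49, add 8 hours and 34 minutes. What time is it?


Start: 49 minutes from midnight
Add: 514 minutes
Total: 563 minutes
Hours: 563 ÷ 60 = 9 remainder 23

09:23


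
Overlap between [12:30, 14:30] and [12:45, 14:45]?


Meeting A: 750-870 (in minutes from midnight)
Meeting B: 765-885
Overlap start = max(750, 765) = 765
Overlap end = min(870, 885) = 870
Overlap = max(0, 870 - 765) = 105 min

105 minutes


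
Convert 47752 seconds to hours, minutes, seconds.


Hours: 47752 ÷ 3600 = 13 remainder 952
Minutes: 952 ÷ 60 = 15 remainder 52
Seconds: 52

13h 15m 52s


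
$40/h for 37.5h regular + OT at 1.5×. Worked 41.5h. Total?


Regular: 37.5h × $40 = $1500.00
Overtime: 41.5 - 37.5 = 4.0h
OT pay: 4.0h × $40 × 1.5 = $240.00
Total = $1500.00 + $240.00 = $1740.00

$1740.00


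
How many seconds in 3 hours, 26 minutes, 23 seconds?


12383 seconds

Hours: 3 × 3600 = 10800
Minutes: 26 × 60 = 1560
Seconds: 23
Total = 10800 + 1560 + 23 = 12383


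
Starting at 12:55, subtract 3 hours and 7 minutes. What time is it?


09:48

Start: 775 minutes from midnight
Subtract: 187 minutes
Remaining: 775 - 187 = 588
Hours: 9, Minutes: 48


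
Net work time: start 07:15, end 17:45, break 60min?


Total time = (17×60+45) - (7×60+15)
= 1065 - 435 = 630 min
Minus break: 630 - 60 = 570 min
= 9h 30m

9h 30m (570 minutes)


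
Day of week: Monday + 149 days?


Start: Monday (index 0)
(0 + 149) mod 7
= 149 mod 7
= 2
Index 2 → Wednesday

Wednesday


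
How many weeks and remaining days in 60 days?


8 weeks 4 days

Weeks: 60 ÷ 7 = 8 remainder 4


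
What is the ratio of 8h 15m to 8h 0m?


33:32 (1.03)

Duration 1: 495 minutes
Duration 2: 480 minutes
Ratio = 495:480
GCD = 15
Simplified = 33:32
As a decimal: 33/32 ≈ 1.03


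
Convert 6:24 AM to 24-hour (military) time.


06:24

Input: 6:24 AM
AM hour stays: 6


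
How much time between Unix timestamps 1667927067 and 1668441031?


Difference = 1668441031 - 1667927067 = 513964 seconds
In hours: 513964 / 3600 ≈ 142.8
In days: 513964 / 86400 ≈ 5.95

513964 seconds (142.8 hours / 5.95 days)


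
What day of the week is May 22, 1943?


Saturday

Zeller's congruence:
q=22, m=5, k=43, j=19
h = (22 + ⌊13×6/5⌋ + 43 + ⌊43/4⌋ + ⌊19/4⌋ - 2×19) mod 7
= (22 + 15 + 43 + 10 + 4 - 38) mod 7
= 56 mod 7 = 0
h=0 → Saturday


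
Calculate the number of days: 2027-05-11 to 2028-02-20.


From May 11, 2027 to February 20, 2028
Rest of May 2027: 31 - 11 = 20
Full months: June 30, July 31, August 31, September 30, October 31, November 30, December 31, January 31
Days into February 2028: 20
Total = 20 + 30 + 31 + 31 + 30 + 31 + 30 + 31 + 31 + 20 = 285 days

285 days


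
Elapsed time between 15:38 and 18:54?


End time in minutes: 18×60 + 54 = 1134
Start time in minutes: 15×60 + 38 = 938
Difference = 1134 - 938 = 196 minutes
= 3 hours 16 minutes

3h 16m


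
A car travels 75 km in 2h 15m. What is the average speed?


33.3 km/h

Distance: 75 km
Time: 2h 15m = 135 min = 135/60 = 9/4 hours
Speed = 75 ÷ (9/4) = 75 × 4 / 9 = 300/9 ≈ 33.3 km/h


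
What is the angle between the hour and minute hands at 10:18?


Hour hand = 10×30 + 18×0.5 = 309.0°
Minute hand = 18×6 = 108°
Difference = |309.0 - 108| = 201.0°
Since > 180°: 360 - 201.0 = 159.0°

159.0°


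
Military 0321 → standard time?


Hour: 3
3 < 12 → AM

3:21 AM


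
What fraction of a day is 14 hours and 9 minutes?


0.5896 (58.96%)

Total minutes: 14×60 + 9 = 849
Day = 24×60 = 1440 minutes
Fraction = 849/1440 ≈ 0.5896
As a percentage: 849/1440 × 100 ≈ 58.96%


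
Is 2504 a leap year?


Yes

Rules: divisible by 4 AND (not by 100 OR by 400)
2504 ÷ 4 = 626 exactly → divisible by 4
2504 ÷ 100 = 25 remainder 4 → not divisible by 100
Divisible by 4 but not by 100 → leap year


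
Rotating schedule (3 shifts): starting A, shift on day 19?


Shift A

Shifts: A, B, C
Start: A (index 0)
Day 19: (0 + 19 - 1) mod 3
= 18 mod 3
= 0
Index 0 → shift A


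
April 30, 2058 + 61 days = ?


June 30, 2058

Start: April 30, 2058
Add 61 days
April 30 → May 1: 30 - 30 + 1 = 1 days (61 - 1 = 60 left)
May 1 → June 1: 31 - 1 + 1 = 31 days (60 - 31 = 29 left)
June 1 + 29 = June 30, 2058


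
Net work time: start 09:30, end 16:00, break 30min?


6h 0m (360 minutes)

Total time = (16×60+0) - (9×60+30)
= 960 - 570 = 390 min
Minus break: 390 - 30 = 360 min
= 6h 0m


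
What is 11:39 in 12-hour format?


Hour: 11
11 < 12 → AM

11:39 AM


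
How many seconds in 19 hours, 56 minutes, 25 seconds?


71785 seconds

Hours: 19 × 3600 = 68400
Minutes: 56 × 60 = 3360
Seconds: 25
Total = 68400 + 3360 + 25 = 71785


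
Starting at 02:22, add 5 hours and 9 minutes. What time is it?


Start: 142 minutes from midnight
Add: 309 minutes
Total: 451 minutes
Hours: 451 ÷ 60 = 7 remainder 31

07:31


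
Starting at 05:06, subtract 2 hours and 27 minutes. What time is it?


02:39

Start: 306 minutes from midnight
Subtract: 147 minutes
Remaining: 306 - 147 = 159
Hours: 2, Minutes: 39


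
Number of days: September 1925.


30 days

Month: September (month 9)
September has 30 days


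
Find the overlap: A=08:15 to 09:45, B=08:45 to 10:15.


60 minutes

Meeting A: 495-585 (in minutes from midnight)
Meeting B: 525-615
Overlap start = max(495, 525) = 525
Overlap end = min(585, 615) = 585
Overlap = max(0, 585 - 525) = 60 min


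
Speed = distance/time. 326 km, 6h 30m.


50.2 km/h

Distance: 326 km
Time: 6h 30m = 390 min = 390/60 = 13/2 hours
Speed = 326 ÷ (13/2) = 326 × 2 / 13 = 652/13 ≈ 50.2 km/h


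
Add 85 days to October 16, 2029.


Start: October 16, 2029
Add 85 days
October 16 → November 1: 31 - 16 + 1 = 16 days (85 - 16 = 69 left)
November 1 → December 1: 30 - 1 + 1 = 30 days (69 - 30 = 39 left)
December 1 → January 1: 31 - 1 + 1 = 31 days (39 - 31 = 8 left)
January 1 + 8 = January 9, 2030

January 9, 2030


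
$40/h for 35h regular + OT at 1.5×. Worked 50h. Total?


$2300.00

Regular: 35h × $40 = $1400.00
Overtime: 50 - 35 = 15h
OT pay: 15h × $40 × 1.5 = $900.00
Total = $1400.00 + $900.00 = $2300.00


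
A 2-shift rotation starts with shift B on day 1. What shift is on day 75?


Shift B

Shifts: A, B
Start: B (index 1)
Day 75: (1 + 75 - 1) mod 2
= 75 mod 2
= 1
Index 1 → shift B


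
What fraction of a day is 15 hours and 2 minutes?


0.6264 (62.64%)

Total minutes: 15×60 + 2 = 902
Day = 24×60 = 1440 minutes
Fraction = 902/1440 ≈ 0.6264
As a percentage: 902/1440 × 100 ≈ 62.64%


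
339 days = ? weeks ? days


48 weeks 3 days

Weeks: 339 ÷ 7 = 48 remainder 3


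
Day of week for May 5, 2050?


Thursday

Zeller's congruence:
q=5, m=5, k=50, j=20
h = (5 + ⌊13×6/5⌋ + 50 + ⌊50/4⌋ + ⌊20/4⌋ - 2×20) mod 7
= (5 + 15 + 50 + 12 + 5 - 40) mod 7
= 47 mod 7 = 5
h=5 → Thursday


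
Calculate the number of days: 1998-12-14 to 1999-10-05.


295 days

From December 14, 1998 to October 5, 1999
Rest of December 1998: 31 - 14 = 17
Full months: January 31, February 1999 28, March 31, April 30, May 31, June 30, July 31, August 31, September 30
Days into October 1999: 5
Total = 17 + 31 + 28 + 31 + 30 + 31 + 30 + 31 + 31 + 30 + 5 = 295 days


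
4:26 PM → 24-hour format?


Input: 4:26 PM
PM: 4 + 12 = 16

16:26


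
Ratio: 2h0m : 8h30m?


Duration 1: 120 minutes
Duration 2: 510 minutes
Ratio = 120:510
GCD = 30
Simplified = 4:17
As a decimal: 4/17 ≈ 0.24

4:17 (0.24)


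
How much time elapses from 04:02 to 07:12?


End time in minutes: 7×60 + 12 = 432
Start time in minutes: 4×60 + 2 = 242
Difference = 432 - 242 = 190 minutes
= 3 hours 10 minutes

3h 10m


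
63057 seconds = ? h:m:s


Hours: 63057 ÷ 3600 = 17 remainder 1857
Minutes: 1857 ÷ 60 = 30 remainder 57
Seconds: 57

17h 30m 57s


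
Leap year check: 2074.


No

Rules: divisible by 4 AND (not by 100 OR by 400)
2074 ÷ 4 = 518 remainder 2 → not divisible by 4
Not divisible by 4 → not a leap year


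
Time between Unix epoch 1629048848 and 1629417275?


368427 seconds (102.3 hours / 4.26 days)

Difference = 1629417275 - 1629048848 = 368427 seconds
In hours: 368427 / 3600 ≈ 102.3
In days: 368427 / 86400 ≈ 4.26


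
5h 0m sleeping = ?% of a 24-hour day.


Time: 300 minutes
Day: 1440 minutes
Percentage = (300/1440) × 100 ≈ 20.8%

20.8%


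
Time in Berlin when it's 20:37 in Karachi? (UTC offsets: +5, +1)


Time difference = UTC+1 - UTC+5 = -4 hours
New hour = (20 -4) mod 24
= 16 mod 24 = 16
Minutes unchanged → 16:37

16:37


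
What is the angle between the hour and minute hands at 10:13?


Hour hand = 10×30 + 13×0.5 = 306.5°
Minute hand = 13×6 = 78°
Difference = |306.5 - 78| = 228.5°
Since > 180°: 360 - 228.5 = 131.5°

131.5°


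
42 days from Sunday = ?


Sunday

Start: Sunday (index 6)
(6 + 42) mod 7
= 48 mod 7
= 6
Index 6 → Sunday


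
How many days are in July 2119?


Month: July (month 7)
July has 31 days

31 days


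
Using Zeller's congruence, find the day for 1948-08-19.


Zeller's congruence:
q=19, m=8, k=48, j=19
h = (19 + ⌊13×9/5⌋ + 48 + ⌊48/4⌋ + ⌊19/4⌋ - 2×19) mod 7
= (19 + 23 + 48 + 12 + 4 - 38) mod 7
= 68 mod 7 = 5
h=5 → Thursday

Thursday


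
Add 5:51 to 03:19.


Start: 199 minutes from midnight
Add: 351 minutes
Total: 550 minutes
Hours: 550 ÷ 60 = 9 remainder 10

09:10


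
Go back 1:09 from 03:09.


Start: 189 minutes from midnight
Subtract: 69 minutes
Remaining: 189 - 69 = 120
Hours: 2, Minutes: 0

02:00


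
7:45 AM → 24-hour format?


Input: 7:45 AM
AM hour stays: 7

07:45


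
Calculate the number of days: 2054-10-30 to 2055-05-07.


From October 30, 2054 to May 7, 2055
Rest of October 2054: 31 - 30 = 1
Full months: November 30, December 31, January 31, February 2055 28, March 31, April 30
Days into May 2055: 7
Total = 1 + 30 + 31 + 31 + 28 + 31 + 30 + 7 = 189 days

189 days


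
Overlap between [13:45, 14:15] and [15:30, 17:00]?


0 minutes

Meeting A: 825-855 (in minutes from midnight)
Meeting B: 930-1020
Overlap start = max(825, 930) = 930
Overlap end = min(855, 1020) = 855
Overlap = max(0, 855 - 930) = 0 min


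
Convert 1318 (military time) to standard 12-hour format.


1:18 PM

Hour: 13
13 - 12 = 1 → PM


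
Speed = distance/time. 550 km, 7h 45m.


71.0 km/h

Distance: 550 km
Time: 7h 45m = 465 min = 465/60 = 31/4 hours
Speed = 550 ÷ (31/4) = 550 × 4 / 31 = 2200/31 ≈ 71.0 km/h


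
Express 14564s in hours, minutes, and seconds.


4h 2m 44s

Hours: 14564 ÷ 3600 = 4 remainder 164
Minutes: 164 ÷ 60 = 2 remainder 44
Seconds: 44


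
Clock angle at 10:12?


Hour hand = 10×30 + 12×0.5 = 306.0°
Minute hand = 12×6 = 72°
Difference = |306.0 - 72| = 234.0°
Since > 180°: 360 - 234.0 = 126.0°

126.0°


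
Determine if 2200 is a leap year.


No

Rules: divisible by 4 AND (not by 100 OR by 400)
2200 ÷ 4 = 550 exactly → divisible by 4
2200 ÷ 100 = 22 exactly → divisible by 100
2200 ÷ 400 = 5 remainder 200 → not divisible by 400
Divisible by 100 but not by 400 → not a leap year


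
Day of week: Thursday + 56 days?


Start: Thursday (index 3)
(3 + 56) mod 7
= 59 mod 7
= 3
Index 3 → Thursday

Thursday


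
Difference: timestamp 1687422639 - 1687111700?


Difference = 1687422639 - 1687111700 = 310939 seconds
In hours: 310939 / 3600 ≈ 86.4
In days: 310939 / 86400 ≈ 3.60

310939 seconds (86.4 hours / 3.60 days)


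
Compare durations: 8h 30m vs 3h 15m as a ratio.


34:13 (2.62)

Duration 1: 510 minutes
Duration 2: 195 minutes
Ratio = 510:195
GCD = 15
Simplified = 34:13
As a decimal: 34/13 ≈ 2.62


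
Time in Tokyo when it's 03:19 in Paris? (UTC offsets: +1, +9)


Time difference = UTC+9 - UTC+1 = +8 hours
New hour = (3 + 8) mod 24
= 11 mod 24 = 11
Minutes unchanged → 11:19

11:19


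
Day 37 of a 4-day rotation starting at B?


Shift B

Shifts: A, B, C, D
Start: B (index 1)
Day 37: (1 + 37 - 1) mod 4
= 37 mod 4
= 1
Index 1 → shift B


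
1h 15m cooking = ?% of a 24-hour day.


5.2%

Time: 75 minutes
Day: 1440 minutes
Percentage = (75/1440) × 100 ≈ 5.2%


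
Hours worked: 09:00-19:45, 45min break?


10h 0m (600 minutes)

Total time = (19×60+45) - (9×60+0)
= 1185 - 540 = 645 min
Minus break: 645 - 45 = 600 min
= 10h 0m


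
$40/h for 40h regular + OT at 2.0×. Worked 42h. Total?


Regular: 40h × $40 = $1600.00
Overtime: 42 - 40 = 2h
OT pay: 2h × $40 × 2.0 = $160.00
Total = $1600.00 + $160.00 = $1760.00

$1760.00


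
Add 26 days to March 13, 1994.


Start: March 13, 1994
Add 26 days
March 13 → April 1: 31 - 13 + 1 = 19 days (26 - 19 = 7 left)
April 1 + 7 = April 8, 1994

April 8, 1994


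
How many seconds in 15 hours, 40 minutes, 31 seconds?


56431 seconds

Hours: 15 × 3600 = 54000
Minutes: 40 × 60 = 2400
Seconds: 31
Total = 54000 + 2400 + 31 = 56431


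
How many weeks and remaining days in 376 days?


53 weeks 5 days

Weeks: 376 ÷ 7 = 53 remainder 5


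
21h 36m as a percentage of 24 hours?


Total minutes: 21×60 + 36 = 1296
Day = 24×60 = 1440 minutes
Fraction = 1296/1440 = 0.9000
As a percentage: 1296/1440 × 100 = 90.00%

0.9000 (90.00%)


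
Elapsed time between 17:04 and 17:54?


End time in minutes: 17×60 + 54 = 1074
Start time in minutes: 17×60 + 4 = 1024
Difference = 1074 - 1024 = 50 minutes
= 0 hours 50 minutes

0h 50m


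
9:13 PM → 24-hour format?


21:13

Input: 9:13 PM
PM: 9 + 12 = 21


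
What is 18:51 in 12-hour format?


Hour: 18
18 - 12 = 6 → PM

6:51 PM


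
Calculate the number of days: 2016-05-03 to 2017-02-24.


297 days

From May 3, 2016 to February 24, 2017
Rest of May 2016: 31 - 3 = 28
Full months: June 30, July 31, August 31, September 30, October 31, November 30, December 31, January 31
Days into February 2017: 24
Total = 28 + 30 + 31 + 31 + 30 + 31 + 30 + 31 + 31 + 24 = 297 days


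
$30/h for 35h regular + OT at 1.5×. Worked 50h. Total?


$1725.00

Regular: 35h × $30 = $1050.00
Overtime: 50 - 35 = 15h
OT pay: 15h × $30 × 1.5 = $675.00
Total = $1050.00 + $675.00 = $1725.00


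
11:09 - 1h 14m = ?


Start: 669 minutes from midnight
Subtract: 74 minutes
Remaining: 669 - 74 = 595
Hours: 9, Minutes: 55

09:55


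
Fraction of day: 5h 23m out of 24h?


Total minutes: 5×60 + 23 = 323
Day = 24×60 = 1440 minutes
Fraction = 323/1440 ≈ 0.2243
As a percentage: 323/1440 × 100 ≈ 22.43%

0.2243 (22.43%)


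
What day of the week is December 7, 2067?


Wednesday

Zeller's congruence:
q=7, m=12, k=67, j=20
h = (7 + ⌊13×13/5⌋ + 67 + ⌊67/4⌋ + ⌊20/4⌋ - 2×20) mod 7
= (7 + 33 + 67 + 16 + 5 - 40) mod 7
= 88 mod 7 = 4
h=4 → Wednesday


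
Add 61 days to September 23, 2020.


Start: September 23, 2020
Add 61 days
September 23 → October 1: 30 - 23 + 1 = 8 days (61 - 8 = 53 left)
October 1 → November 1: 31 - 1 + 1 = 31 days (53 - 31 = 22 left)
November 1 + 22 = November 23, 2020

November 23, 2020


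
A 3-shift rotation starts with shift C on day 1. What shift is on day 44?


Shift A

Shifts: A, B, C
Start: C (index 2)
Day 44: (2 + 44 - 1) mod 3
= 45 mod 3
= 0
Index 0 → shift A


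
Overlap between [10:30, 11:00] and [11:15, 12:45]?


0 minutes

Meeting A: 630-660 (in minutes from midnight)
Meeting B: 675-765
Overlap start = max(630, 675) = 675
Overlap end = min(660, 765) = 660
Overlap = max(0, 660 - 675) = 0 min


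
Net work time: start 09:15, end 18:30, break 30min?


Total time = (18×60+30) - (9×60+15)
= 1110 - 555 = 555 min
Minus break: 555 - 30 = 525 min
= 8h 45m

8h 45m (525 minutes)


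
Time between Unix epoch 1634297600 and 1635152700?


855100 seconds (237.5 hours / 9.90 days)

Difference = 1635152700 - 1634297600 = 855100 seconds
In hours: 855100 / 3600 ≈ 237.5
In days: 855100 / 86400 ≈ 9.90


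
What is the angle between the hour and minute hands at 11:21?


145.5°

Hour hand = 11×30 + 21×0.5 = 340.5°
Minute hand = 21×6 = 126°
Difference = |340.5 - 126| = 214.5°
Since > 180°: 360 - 214.5 = 145.5°


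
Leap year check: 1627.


Rules: divisible by 4 AND (not by 100 OR by 400)
1627 ÷ 4 = 406 remainder 3 → not divisible by 4
Not divisible by 4 → not a leap year

No


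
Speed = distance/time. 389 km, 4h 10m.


Distance: 389 km
Time: 4h 10m = 250 min = 250/60 = 25/6 hours
Speed = 389 ÷ (25/6) = 389 × 6 / 25 = 2334/25 ≈ 93.4 km/h

93.4 km/h


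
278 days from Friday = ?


Wednesday

Start: Friday (index 4)
(4 + 278) mod 7
= 282 mod 7
= 2
Index 2 → Wednesday


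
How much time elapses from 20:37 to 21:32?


End time in minutes: 21×60 + 32 = 1292
Start time in minutes: 20×60 + 37 = 1237
Difference = 1292 - 1237 = 55 minutes
= 0 hours 55 minutes

0h 55m


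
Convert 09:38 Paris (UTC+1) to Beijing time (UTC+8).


Time difference = UTC+8 - UTC+1 = +7 hours
New hour = (9 + 7) mod 24
= 16 mod 24 = 16
Minutes unchanged → 16:38

16:38


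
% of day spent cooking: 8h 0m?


Time: 480 minutes
Day: 1440 minutes
Percentage = (480/1440) × 100 ≈ 33.3%

33.3%


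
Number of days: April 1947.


30 days

Month: April (month 4)
April has 30 days


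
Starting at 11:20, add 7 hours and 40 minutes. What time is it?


19:00

Start: 680 minutes from midnight
Add: 460 minutes
Total: 1140 minutes
Hours: 1140 ÷ 60 = 19 remainder 0


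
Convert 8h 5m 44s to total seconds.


29144 seconds

Hours: 8 × 3600 = 28800
Minutes: 5 × 60 = 300
Seconds: 44
Total = 28800 + 300 + 44 = 29144


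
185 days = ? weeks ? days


Weeks: 185 ÷ 7 = 26 remainder 3

26 weeks 3 days


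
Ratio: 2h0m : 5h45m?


Duration 1: 120 minutes
Duration 2: 345 minutes
Ratio = 120:345
GCD = 15
Simplified = 8:23
As a decimal: 8/23 ≈ 0.35

8:23 (0.35)


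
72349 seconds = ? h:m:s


Hours: 72349 ÷ 3600 = 20 remainder 349
Minutes: 349 ÷ 60 = 5 remainder 49
Seconds: 49

20h 5m 49s


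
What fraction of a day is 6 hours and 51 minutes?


0.2854 (28.54%)

Total minutes: 6×60 + 51 = 411
Day = 24×60 = 1440 minutes
Fraction = 411/1440 ≈ 0.2854
As a percentage: 411/1440 × 100 ≈ 28.54%


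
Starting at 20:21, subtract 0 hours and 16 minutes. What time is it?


Start: 1221 minutes from midnight
Subtract: 16 minutes
Remaining: 1221 - 16 = 1205
Hours: 20, Minutes: 5

20:05


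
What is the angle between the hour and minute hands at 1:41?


Hour hand = 1×30 + 41×0.5 = 50.5°
Minute hand = 41×6 = 246°
Difference = |50.5 - 246| = 195.5°
Since > 180°: 360 - 195.5 = 164.5°

164.5°


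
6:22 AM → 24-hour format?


Input: 6:22 AM
AM hour stays: 6

06:22


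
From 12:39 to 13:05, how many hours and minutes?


End time in minutes: 13×60 + 5 = 785
Start time in minutes: 12×60 + 39 = 759
Difference = 785 - 759 = 26 minutes
= 0 hours 26 minutes

0h 26m


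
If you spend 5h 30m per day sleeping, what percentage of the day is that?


22.9%

Time: 330 minutes
Day: 1440 minutes
Percentage = (330/1440) × 100 ≈ 22.9%


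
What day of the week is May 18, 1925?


Zeller's congruence:
q=18, m=5, k=25, j=19
h = (18 + ⌊13×6/5⌋ + 25 + ⌊25/4⌋ + ⌊19/4⌋ - 2×19) mod 7
= (18 + 15 + 25 + 6 + 4 - 38) mod 7
= 30 mod 7 = 2
h=2 → Monday

Monday


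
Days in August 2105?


31 days

Month: August (month 8)
August has 31 days


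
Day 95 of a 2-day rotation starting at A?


Shift A

Shifts: A, B
Start: A (index 0)
Day 95: (0 + 95 - 1) mod 2
= 94 mod 2
= 0
Index 0 → shift A


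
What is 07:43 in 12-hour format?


Hour: 7
7 < 12 → AM

7:43 AM


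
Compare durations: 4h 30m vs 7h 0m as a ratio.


Duration 1: 270 minutes
Duration 2: 420 minutes
Ratio = 270:420
GCD = 30
Simplified = 9:14
As a decimal: 9/14 ≈ 0.64

9:14 (0.64)


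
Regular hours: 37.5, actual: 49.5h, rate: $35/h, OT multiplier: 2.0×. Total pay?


$2152.50

Regular: 37.5h × $35 = $1312.50
Overtime: 49.5 - 37.5 = 12.0h
OT pay: 12.0h × $35 × 2.0 = $840.00
Total = $1312.50 + $840.00 = $2152.50


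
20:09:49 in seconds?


72589 seconds

Hours: 20 × 3600 = 72000
Minutes: 9 × 60 = 540
Seconds: 49
Total = 72000 + 540 + 49 = 72589


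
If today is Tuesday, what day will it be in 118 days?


Monday

Start: Tuesday (index 1)
(1 + 118) mod 7
= 119 mod 7
= 0
Index 0 → Monday


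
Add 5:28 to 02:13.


Start: 133 minutes from midnight
Add: 328 minutes
Total: 461 minutes
Hours: 461 ÷ 60 = 7 remainder 41

07:41


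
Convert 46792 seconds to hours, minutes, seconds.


12h 59m 52s

Hours: 46792 ÷ 3600 = 12 remainder 3592
Minutes: 3592 ÷ 60 = 59 remainder 52
Seconds: 52


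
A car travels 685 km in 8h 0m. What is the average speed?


Distance: 685 km
Time: 8 hours
Speed = 685 / 8 ≈ 85.6 km/h

85.6 km/h


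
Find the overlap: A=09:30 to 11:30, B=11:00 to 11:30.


Meeting A: 570-690 (in minutes from midnight)
Meeting B: 660-690
Overlap start = max(570, 660) = 660
Overlap end = min(690, 690) = 690
Overlap = max(0, 690 - 660) = 30 min

30 minutes


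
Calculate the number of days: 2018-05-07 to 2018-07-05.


59 days

From May 7, 2018 to July 5, 2018
Rest of May 2018: 31 - 7 = 24
Full months: June 30
Days into July 2018: 5
Total = 24 + 30 + 5 = 59 days


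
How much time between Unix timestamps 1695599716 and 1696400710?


800994 seconds (222.5 hours / 9.27 days)

Difference = 1696400710 - 1695599716 = 800994 seconds
In hours: 800994 / 3600 ≈ 222.5
In days: 800994 / 86400 ≈ 9.27


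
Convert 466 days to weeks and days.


66 weeks 4 days

Weeks: 466 ÷ 7 = 66 remainder 4


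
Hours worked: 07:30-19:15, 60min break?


10h 45m (645 minutes)

Total time = (19×60+15) - (7×60+30)
= 1155 - 450 = 705 min
Minus break: 705 - 60 = 645 min
= 10h 45m


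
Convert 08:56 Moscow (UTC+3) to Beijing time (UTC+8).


Time difference = UTC+8 - UTC+3 = +5 hours
New hour = (8 + 5) mod 24
= 13 mod 24 = 13
Minutes unchanged → 13:56

13:56


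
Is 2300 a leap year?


Rules: divisible by 4 AND (not by 100 OR by 400)
2300 ÷ 4 = 575 exactly → divisible by 4
2300 ÷ 100 = 23 exactly → divisible by 100
2300 ÷ 400 = 5 remainder 300 → not divisible by 400
Divisible by 100 but not by 400 → not a leap year

No


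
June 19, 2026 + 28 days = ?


Start: June 19, 2026
Add 28 days
June 19 → July 1: 30 - 19 + 1 = 12 days (28 - 12 = 16 left)
July 1 + 16 = July 17, 2026

July 17, 2026


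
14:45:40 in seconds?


53140 seconds

Hours: 14 × 3600 = 50400
Minutes: 45 × 60 = 2700
Seconds: 40
Total = 50400 + 2700 + 40 = 53140


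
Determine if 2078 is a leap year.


Rules: divisible by 4 AND (not by 100 OR by 400)
2078 ÷ 4 = 519 remainder 2 → not divisible by 4
Not divisible by 4 → not a leap year

No


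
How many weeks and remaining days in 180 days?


Weeks: 180 ÷ 7 = 25 remainder 5

25 weeks 5 days


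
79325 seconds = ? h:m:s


Hours: 79325 ÷ 3600 = 22 remainder 125
Minutes: 125 ÷ 60 = 2 remainder 5
Seconds: 5

22h 2m 5s


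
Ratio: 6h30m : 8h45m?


26:35 (0.74)

Duration 1: 390 minutes
Duration 2: 525 minutes
Ratio = 390:525
GCD = 15
Simplified = 26:35
As a decimal: 26/35 ≈ 0.74


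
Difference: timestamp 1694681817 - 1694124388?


557429 seconds (154.8 hours / 6.45 days)

Difference = 1694681817 - 1694124388 = 557429 seconds
In hours: 557429 / 3600 ≈ 154.8
In days: 557429 / 86400 ≈ 6.45


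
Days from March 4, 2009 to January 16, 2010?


318 days

From March 4, 2009 to January 16, 2010
Rest of March 2009: 31 - 4 = 27
Full months: April 30, May 31, June 30, July 31, August 31, September 30, October 31, November 30, December 31
Days into January 2010: 16
Total = 27 + 30 + 31 + 30 + 31 + 31 + 30 + 31 + 30 + 31 + 16 = 318 days


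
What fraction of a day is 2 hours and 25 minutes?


0.1007 (10.07%)

Total minutes: 2×60 + 25 = 145
Day = 24×60 = 1440 minutes
Fraction = 145/1440 ≈ 0.1007
As a percentage: 145/1440 × 100 ≈ 10.07%


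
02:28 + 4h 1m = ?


06:29

Start: 148 minutes from midnight
Add: 241 minutes
Total: 389 minutes
Hours: 389 ÷ 60 = 6 remainder 29


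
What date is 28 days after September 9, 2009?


Start: September 9, 2009
Add 28 days
September 9 → October 1: 30 - 9 + 1 = 22 days (28 - 22 = 6 left)
October 1 + 6 = October 7, 2009

October 7, 2009


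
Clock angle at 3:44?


Hour hand = 3×30 + 44×0.5 = 112.0°
Minute hand = 44×6 = 264°
Difference = |112.0 - 264| = 152.0°

152.0°
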